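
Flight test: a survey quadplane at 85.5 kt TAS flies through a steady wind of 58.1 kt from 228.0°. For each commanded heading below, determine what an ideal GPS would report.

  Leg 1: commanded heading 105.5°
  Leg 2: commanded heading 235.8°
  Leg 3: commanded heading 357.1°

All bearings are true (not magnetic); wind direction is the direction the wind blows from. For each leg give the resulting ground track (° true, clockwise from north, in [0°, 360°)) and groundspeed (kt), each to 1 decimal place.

Leg 1: heading 105.5°; drift -22.8° → track 82.7°, groundspeed 126.6 kt
Leg 2: heading 235.8°; drift +15.8° → track 251.6°, groundspeed 29.0 kt
Leg 3: heading 357.1°; drift +20.3° → track 17.4°, groundspeed 130.2 kt

Leg 1: track=82.7°, groundspeed=126.6 kt
Leg 2: track=251.6°, groundspeed=29.0 kt
Leg 3: track=17.4°, groundspeed=130.2 kt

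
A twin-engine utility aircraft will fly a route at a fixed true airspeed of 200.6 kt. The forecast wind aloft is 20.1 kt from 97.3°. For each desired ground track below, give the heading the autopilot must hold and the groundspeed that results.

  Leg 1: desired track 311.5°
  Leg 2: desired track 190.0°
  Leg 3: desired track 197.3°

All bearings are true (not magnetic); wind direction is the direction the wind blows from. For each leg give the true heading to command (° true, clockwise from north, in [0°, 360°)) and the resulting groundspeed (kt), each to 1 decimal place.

Leg 1: heading=314.7°, groundspeed=216.9 kt
Leg 2: heading=184.3°, groundspeed=200.5 kt
Leg 3: heading=191.6°, groundspeed=203.1 kt

Leg 1: desired track 311.5°; wind correction +3.2° → command heading 314.7°, groundspeed 216.9 kt
Leg 2: desired track 190.0°; wind correction -5.7° → command heading 184.3°, groundspeed 200.5 kt
Leg 3: desired track 197.3°; wind correction -5.7° → command heading 191.6°, groundspeed 203.1 kt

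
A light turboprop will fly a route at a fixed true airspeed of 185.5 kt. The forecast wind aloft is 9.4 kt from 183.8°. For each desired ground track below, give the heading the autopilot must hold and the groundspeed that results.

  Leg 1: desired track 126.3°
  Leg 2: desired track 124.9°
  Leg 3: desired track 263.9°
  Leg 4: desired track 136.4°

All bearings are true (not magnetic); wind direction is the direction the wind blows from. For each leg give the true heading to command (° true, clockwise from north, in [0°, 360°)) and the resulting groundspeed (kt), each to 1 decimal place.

Leg 1: desired track 126.3°; wind correction +2.4° → command heading 128.7°, groundspeed 180.3 kt
Leg 2: desired track 124.9°; wind correction +2.5° → command heading 127.4°, groundspeed 180.5 kt
Leg 3: desired track 263.9°; wind correction -2.9° → command heading 261.0°, groundspeed 183.7 kt
Leg 4: desired track 136.4°; wind correction +2.1° → command heading 138.5°, groundspeed 179.0 kt

Leg 1: heading=128.7°, groundspeed=180.3 kt
Leg 2: heading=127.4°, groundspeed=180.5 kt
Leg 3: heading=261.0°, groundspeed=183.7 kt
Leg 4: heading=138.5°, groundspeed=179.0 kt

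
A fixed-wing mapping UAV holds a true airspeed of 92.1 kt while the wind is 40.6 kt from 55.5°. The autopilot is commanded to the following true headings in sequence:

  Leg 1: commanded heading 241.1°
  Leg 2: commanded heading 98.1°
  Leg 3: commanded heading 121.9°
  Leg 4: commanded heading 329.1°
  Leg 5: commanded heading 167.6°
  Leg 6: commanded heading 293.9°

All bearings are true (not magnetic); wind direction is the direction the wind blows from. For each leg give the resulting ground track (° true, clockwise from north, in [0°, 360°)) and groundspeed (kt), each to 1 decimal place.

Leg 1: heading 241.1°; drift -1.7° → track 239.4°, groundspeed 132.6 kt
Leg 2: heading 98.1°; drift +23.8° → track 121.9°, groundspeed 68.0 kt
Leg 3: heading 121.9°; drift +26.1° → track 148.0°, groundspeed 84.5 kt
Leg 4: heading 329.1°; drift -24.3° → track 304.8°, groundspeed 98.3 kt
Leg 5: heading 167.6°; drift +19.3° → track 186.9°, groundspeed 113.8 kt
Leg 6: heading 293.9°; drift -17.0° → track 276.9°, groundspeed 118.5 kt

Leg 1: track=239.4°, groundspeed=132.6 kt
Leg 2: track=121.9°, groundspeed=68.0 kt
Leg 3: track=148.0°, groundspeed=84.5 kt
Leg 4: track=304.8°, groundspeed=98.3 kt
Leg 5: track=186.9°, groundspeed=113.8 kt
Leg 6: track=276.9°, groundspeed=118.5 kt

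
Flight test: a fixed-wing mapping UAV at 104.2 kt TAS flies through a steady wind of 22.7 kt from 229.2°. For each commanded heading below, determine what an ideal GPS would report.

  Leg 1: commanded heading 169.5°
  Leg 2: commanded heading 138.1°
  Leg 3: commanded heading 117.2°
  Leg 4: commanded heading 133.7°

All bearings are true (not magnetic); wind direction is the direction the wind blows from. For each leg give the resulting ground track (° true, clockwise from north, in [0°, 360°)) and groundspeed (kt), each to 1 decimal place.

Leg 1: track=157.6°, groundspeed=94.8 kt
Leg 2: track=125.9°, groundspeed=107.1 kt
Leg 3: track=106.6°, groundspeed=114.7 kt
Leg 4: track=121.7°, groundspeed=108.7 kt

Leg 1: heading 169.5°; drift -11.9° → track 157.6°, groundspeed 94.8 kt
Leg 2: heading 138.1°; drift -12.2° → track 125.9°, groundspeed 107.1 kt
Leg 3: heading 117.2°; drift -10.6° → track 106.6°, groundspeed 114.7 kt
Leg 4: heading 133.7°; drift -12.0° → track 121.7°, groundspeed 108.7 kt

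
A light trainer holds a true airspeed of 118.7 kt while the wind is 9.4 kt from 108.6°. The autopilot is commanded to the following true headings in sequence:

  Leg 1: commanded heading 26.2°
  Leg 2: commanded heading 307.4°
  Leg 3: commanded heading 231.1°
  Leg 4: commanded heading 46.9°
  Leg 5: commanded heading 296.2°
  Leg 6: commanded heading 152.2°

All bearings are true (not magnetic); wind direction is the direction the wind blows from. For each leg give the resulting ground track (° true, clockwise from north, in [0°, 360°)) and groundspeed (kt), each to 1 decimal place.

Leg 1: heading 26.2°; drift -4.5° → track 21.7°, groundspeed 117.8 kt
Leg 2: heading 307.4°; drift -1.4° → track 306.0°, groundspeed 127.6 kt
Leg 3: heading 231.1°; drift +3.7° → track 234.8°, groundspeed 124.0 kt
Leg 4: heading 46.9°; drift -4.1° → track 42.8°, groundspeed 114.5 kt
Leg 5: heading 296.2°; drift -0.6° → track 295.6°, groundspeed 128.0 kt
Leg 6: heading 152.2°; drift +3.3° → track 155.5°, groundspeed 112.1 kt

Leg 1: track=21.7°, groundspeed=117.8 kt
Leg 2: track=306.0°, groundspeed=127.6 kt
Leg 3: track=234.8°, groundspeed=124.0 kt
Leg 4: track=42.8°, groundspeed=114.5 kt
Leg 5: track=295.6°, groundspeed=128.0 kt
Leg 6: track=155.5°, groundspeed=112.1 kt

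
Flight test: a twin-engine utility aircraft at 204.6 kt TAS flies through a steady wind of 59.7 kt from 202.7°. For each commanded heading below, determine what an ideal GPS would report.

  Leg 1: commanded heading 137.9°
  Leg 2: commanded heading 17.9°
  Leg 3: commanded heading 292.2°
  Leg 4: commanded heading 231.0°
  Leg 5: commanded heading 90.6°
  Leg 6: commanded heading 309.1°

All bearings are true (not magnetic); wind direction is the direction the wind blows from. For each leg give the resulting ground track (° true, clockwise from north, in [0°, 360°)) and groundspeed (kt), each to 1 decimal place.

Leg 1: heading 137.9°; drift -16.8° → track 121.1°, groundspeed 187.1 kt
Leg 2: heading 17.9°; drift +1.1° → track 19.0°, groundspeed 264.1 kt
Leg 3: heading 292.2°; drift +16.3° → track 308.5°, groundspeed 212.6 kt
Leg 4: heading 231.0°; drift +10.5° → track 241.5°, groundspeed 154.6 kt
Leg 5: heading 90.6°; drift -13.7° → track 76.9°, groundspeed 233.7 kt
Leg 6: heading 309.1°; drift +14.5° → track 323.6°, groundspeed 228.7 kt

Leg 1: track=121.1°, groundspeed=187.1 kt
Leg 2: track=19.0°, groundspeed=264.1 kt
Leg 3: track=308.5°, groundspeed=212.6 kt
Leg 4: track=241.5°, groundspeed=154.6 kt
Leg 5: track=76.9°, groundspeed=233.7 kt
Leg 6: track=323.6°, groundspeed=228.7 kt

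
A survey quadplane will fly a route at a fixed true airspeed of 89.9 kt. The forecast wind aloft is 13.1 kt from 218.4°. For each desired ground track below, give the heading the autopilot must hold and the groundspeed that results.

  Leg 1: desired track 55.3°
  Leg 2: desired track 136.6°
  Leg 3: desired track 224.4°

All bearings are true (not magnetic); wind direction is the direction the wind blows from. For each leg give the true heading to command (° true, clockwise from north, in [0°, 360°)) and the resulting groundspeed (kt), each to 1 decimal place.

Leg 1: desired track 55.3°; wind correction +2.4° → command heading 57.7°, groundspeed 102.4 kt
Leg 2: desired track 136.6°; wind correction +8.3° → command heading 144.9°, groundspeed 87.1 kt
Leg 3: desired track 224.4°; wind correction -0.9° → command heading 223.5°, groundspeed 76.9 kt

Leg 1: heading=57.7°, groundspeed=102.4 kt
Leg 2: heading=144.9°, groundspeed=87.1 kt
Leg 3: heading=223.5°, groundspeed=76.9 kt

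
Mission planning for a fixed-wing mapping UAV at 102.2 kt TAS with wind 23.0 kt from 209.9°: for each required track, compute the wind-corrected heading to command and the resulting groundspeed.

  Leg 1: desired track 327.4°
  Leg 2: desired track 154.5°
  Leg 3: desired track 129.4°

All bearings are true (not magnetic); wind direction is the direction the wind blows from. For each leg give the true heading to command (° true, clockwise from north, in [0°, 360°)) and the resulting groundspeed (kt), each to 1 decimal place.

Leg 1: desired track 327.4°; wind correction -11.5° → command heading 315.9°, groundspeed 110.8 kt
Leg 2: desired track 154.5°; wind correction +10.7° → command heading 165.2°, groundspeed 87.4 kt
Leg 3: desired track 129.4°; wind correction +12.8° → command heading 142.2°, groundspeed 95.9 kt

Leg 1: heading=315.9°, groundspeed=110.8 kt
Leg 2: heading=165.2°, groundspeed=87.4 kt
Leg 3: heading=142.2°, groundspeed=95.9 kt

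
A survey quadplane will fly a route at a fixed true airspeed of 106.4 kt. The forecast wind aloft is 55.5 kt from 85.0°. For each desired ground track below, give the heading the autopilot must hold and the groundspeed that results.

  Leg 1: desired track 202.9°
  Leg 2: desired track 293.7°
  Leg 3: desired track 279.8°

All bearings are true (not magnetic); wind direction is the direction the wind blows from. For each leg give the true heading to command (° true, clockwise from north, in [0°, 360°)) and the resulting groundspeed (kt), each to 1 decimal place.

Leg 1: heading=175.4°, groundspeed=120.4 kt
Leg 2: heading=308.2°, groundspeed=151.7 kt
Leg 3: heading=287.5°, groundspeed=159.1 kt

Leg 1: desired track 202.9°; wind correction -27.5° → command heading 175.4°, groundspeed 120.4 kt
Leg 2: desired track 293.7°; wind correction +14.5° → command heading 308.2°, groundspeed 151.7 kt
Leg 3: desired track 279.8°; wind correction +7.7° → command heading 287.5°, groundspeed 159.1 kt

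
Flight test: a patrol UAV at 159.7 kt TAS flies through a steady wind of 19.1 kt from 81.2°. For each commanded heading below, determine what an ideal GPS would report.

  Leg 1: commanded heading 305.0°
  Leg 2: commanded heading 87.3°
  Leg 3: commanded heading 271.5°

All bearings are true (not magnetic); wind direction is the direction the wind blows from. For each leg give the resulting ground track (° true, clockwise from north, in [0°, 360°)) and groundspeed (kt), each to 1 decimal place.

Leg 1: track=300.6°, groundspeed=174.0 kt
Leg 2: track=88.1°, groundspeed=140.7 kt
Leg 3: track=270.4°, groundspeed=178.5 kt

Leg 1: heading 305.0°; drift -4.4° → track 300.6°, groundspeed 174.0 kt
Leg 2: heading 87.3°; drift +0.8° → track 88.1°, groundspeed 140.7 kt
Leg 3: heading 271.5°; drift -1.1° → track 270.4°, groundspeed 178.5 kt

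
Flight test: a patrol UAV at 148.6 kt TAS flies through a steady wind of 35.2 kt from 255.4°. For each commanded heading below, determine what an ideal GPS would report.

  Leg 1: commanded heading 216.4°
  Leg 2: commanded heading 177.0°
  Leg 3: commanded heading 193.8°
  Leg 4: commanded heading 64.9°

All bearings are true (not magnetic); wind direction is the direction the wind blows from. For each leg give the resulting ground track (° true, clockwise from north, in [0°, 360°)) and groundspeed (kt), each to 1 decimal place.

Leg 1: track=206.0°, groundspeed=123.3 kt
Leg 2: track=163.3°, groundspeed=145.7 kt
Leg 3: track=180.6°, groundspeed=135.4 kt
Leg 4: track=66.9°, groundspeed=183.3 kt

Leg 1: heading 216.4°; drift -10.4° → track 206.0°, groundspeed 123.3 kt
Leg 2: heading 177.0°; drift -13.7° → track 163.3°, groundspeed 145.7 kt
Leg 3: heading 193.8°; drift -13.2° → track 180.6°, groundspeed 135.4 kt
Leg 4: heading 64.9°; drift +2.0° → track 66.9°, groundspeed 183.3 kt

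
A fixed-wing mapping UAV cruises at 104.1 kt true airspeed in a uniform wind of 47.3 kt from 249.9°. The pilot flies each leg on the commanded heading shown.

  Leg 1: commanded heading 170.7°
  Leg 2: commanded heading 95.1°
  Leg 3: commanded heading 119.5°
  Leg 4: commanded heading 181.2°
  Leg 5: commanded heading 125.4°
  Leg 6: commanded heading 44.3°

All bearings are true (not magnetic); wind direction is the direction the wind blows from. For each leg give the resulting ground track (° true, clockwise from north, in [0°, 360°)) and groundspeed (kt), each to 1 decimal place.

Leg 1: track=144.7°, groundspeed=106.0 kt
Leg 2: track=87.3°, groundspeed=148.3 kt
Leg 3: track=104.5°, groundspeed=139.5 kt
Leg 4: track=154.3°, groundspeed=97.5 kt
Leg 5: track=108.8°, groundspeed=136.6 kt
Leg 6: track=52.2°, groundspeed=148.2 kt

Leg 1: heading 170.7°; drift -26.0° → track 144.7°, groundspeed 106.0 kt
Leg 2: heading 95.1°; drift -7.8° → track 87.3°, groundspeed 148.3 kt
Leg 3: heading 119.5°; drift -15.0° → track 104.5°, groundspeed 139.5 kt
Leg 4: heading 181.2°; drift -26.9° → track 154.3°, groundspeed 97.5 kt
Leg 5: heading 125.4°; drift -16.6° → track 108.8°, groundspeed 136.6 kt
Leg 6: heading 44.3°; drift +7.9° → track 52.2°, groundspeed 148.2 kt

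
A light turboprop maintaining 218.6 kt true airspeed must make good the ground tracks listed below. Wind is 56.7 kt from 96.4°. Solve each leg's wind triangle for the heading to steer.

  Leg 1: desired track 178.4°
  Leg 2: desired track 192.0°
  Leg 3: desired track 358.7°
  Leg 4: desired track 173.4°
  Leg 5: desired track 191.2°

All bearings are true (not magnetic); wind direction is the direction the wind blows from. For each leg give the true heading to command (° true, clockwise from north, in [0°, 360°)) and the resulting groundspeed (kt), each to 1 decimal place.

Leg 1: desired track 178.4°; wind correction -14.9° → command heading 163.5°, groundspeed 203.4 kt
Leg 2: desired track 192.0°; wind correction -15.0° → command heading 177.0°, groundspeed 216.7 kt
Leg 3: desired track 358.7°; wind correction +14.9° → command heading 13.6°, groundspeed 218.9 kt
Leg 4: desired track 173.4°; wind correction -14.6° → command heading 158.8°, groundspeed 198.7 kt
Leg 5: desired track 191.2°; wind correction -15.0° → command heading 176.2°, groundspeed 215.9 kt

Leg 1: heading=163.5°, groundspeed=203.4 kt
Leg 2: heading=177.0°, groundspeed=216.7 kt
Leg 3: heading=13.6°, groundspeed=218.9 kt
Leg 4: heading=158.8°, groundspeed=198.7 kt
Leg 5: heading=176.2°, groundspeed=215.9 kt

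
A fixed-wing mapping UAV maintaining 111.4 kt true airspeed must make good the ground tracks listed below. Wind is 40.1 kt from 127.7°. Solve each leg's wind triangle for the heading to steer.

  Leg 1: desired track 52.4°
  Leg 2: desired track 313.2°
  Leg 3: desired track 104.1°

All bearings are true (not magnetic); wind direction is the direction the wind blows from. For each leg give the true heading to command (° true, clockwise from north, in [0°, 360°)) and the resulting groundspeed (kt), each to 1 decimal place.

Leg 1: desired track 52.4°; wind correction +20.4° → command heading 72.8°, groundspeed 94.3 kt
Leg 2: desired track 313.2°; wind correction +2.0° → command heading 315.2°, groundspeed 151.2 kt
Leg 3: desired track 104.1°; wind correction +8.3° → command heading 112.4°, groundspeed 73.5 kt

Leg 1: heading=72.8°, groundspeed=94.3 kt
Leg 2: heading=315.2°, groundspeed=151.2 kt
Leg 3: heading=112.4°, groundspeed=73.5 kt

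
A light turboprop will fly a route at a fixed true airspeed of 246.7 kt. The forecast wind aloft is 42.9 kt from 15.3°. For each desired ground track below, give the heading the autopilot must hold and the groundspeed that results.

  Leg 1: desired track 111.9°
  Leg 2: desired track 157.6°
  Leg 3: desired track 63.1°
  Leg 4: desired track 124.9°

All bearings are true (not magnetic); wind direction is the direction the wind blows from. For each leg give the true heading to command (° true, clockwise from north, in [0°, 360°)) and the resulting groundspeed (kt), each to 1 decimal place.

Leg 1: heading=102.0°, groundspeed=247.9 kt
Leg 2: heading=151.5°, groundspeed=279.2 kt
Leg 3: heading=55.7°, groundspeed=215.8 kt
Leg 4: heading=115.5°, groundspeed=257.8 kt

Leg 1: desired track 111.9°; wind correction -9.9° → command heading 102.0°, groundspeed 247.9 kt
Leg 2: desired track 157.6°; wind correction -6.1° → command heading 151.5°, groundspeed 279.2 kt
Leg 3: desired track 63.1°; wind correction -7.4° → command heading 55.7°, groundspeed 215.8 kt
Leg 4: desired track 124.9°; wind correction -9.4° → command heading 115.5°, groundspeed 257.8 kt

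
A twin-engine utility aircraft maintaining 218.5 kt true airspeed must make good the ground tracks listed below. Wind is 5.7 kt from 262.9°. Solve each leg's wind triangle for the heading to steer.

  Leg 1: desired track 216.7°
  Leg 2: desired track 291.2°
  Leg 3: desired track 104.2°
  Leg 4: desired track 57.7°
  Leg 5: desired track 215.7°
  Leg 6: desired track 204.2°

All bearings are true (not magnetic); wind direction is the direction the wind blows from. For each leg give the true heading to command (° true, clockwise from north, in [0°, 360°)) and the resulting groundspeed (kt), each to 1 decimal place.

Leg 1: heading=217.8°, groundspeed=214.5 kt
Leg 2: heading=290.5°, groundspeed=213.5 kt
Leg 3: heading=104.7°, groundspeed=223.8 kt
Leg 4: heading=57.1°, groundspeed=223.6 kt
Leg 5: heading=216.8°, groundspeed=214.6 kt
Leg 6: heading=205.5°, groundspeed=215.5 kt

Leg 1: desired track 216.7°; wind correction +1.1° → command heading 217.8°, groundspeed 214.5 kt
Leg 2: desired track 291.2°; wind correction -0.7° → command heading 290.5°, groundspeed 213.5 kt
Leg 3: desired track 104.2°; wind correction +0.5° → command heading 104.7°, groundspeed 223.8 kt
Leg 4: desired track 57.7°; wind correction -0.6° → command heading 57.1°, groundspeed 223.6 kt
Leg 5: desired track 215.7°; wind correction +1.1° → command heading 216.8°, groundspeed 214.6 kt
Leg 6: desired track 204.2°; wind correction +1.3° → command heading 205.5°, groundspeed 215.5 kt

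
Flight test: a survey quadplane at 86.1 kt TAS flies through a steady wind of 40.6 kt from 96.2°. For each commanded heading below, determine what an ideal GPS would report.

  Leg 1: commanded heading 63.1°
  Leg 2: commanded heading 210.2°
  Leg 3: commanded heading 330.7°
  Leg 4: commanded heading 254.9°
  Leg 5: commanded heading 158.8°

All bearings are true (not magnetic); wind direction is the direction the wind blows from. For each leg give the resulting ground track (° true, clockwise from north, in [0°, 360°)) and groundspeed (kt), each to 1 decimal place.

Leg 1: heading 63.1°; drift -23.1° → track 40.0°, groundspeed 56.6 kt
Leg 2: heading 210.2°; drift +19.9° → track 230.1°, groundspeed 109.1 kt
Leg 3: heading 330.7°; drift -16.8° → track 313.9°, groundspeed 114.5 kt
Leg 4: heading 254.9°; drift +6.8° → track 261.7°, groundspeed 124.8 kt
Leg 5: heading 158.8°; drift +28.1° → track 186.9°, groundspeed 76.4 kt

Leg 1: track=40.0°, groundspeed=56.6 kt
Leg 2: track=230.1°, groundspeed=109.1 kt
Leg 3: track=313.9°, groundspeed=114.5 kt
Leg 4: track=261.7°, groundspeed=124.8 kt
Leg 5: track=186.9°, groundspeed=76.4 kt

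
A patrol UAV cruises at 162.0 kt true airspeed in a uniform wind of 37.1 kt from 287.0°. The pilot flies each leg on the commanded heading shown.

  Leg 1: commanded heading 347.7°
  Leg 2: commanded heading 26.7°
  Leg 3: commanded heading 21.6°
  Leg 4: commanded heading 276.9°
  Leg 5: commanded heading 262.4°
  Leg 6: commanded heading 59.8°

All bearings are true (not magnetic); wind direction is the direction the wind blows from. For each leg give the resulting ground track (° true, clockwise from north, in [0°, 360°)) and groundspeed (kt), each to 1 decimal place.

Leg 1: heading 347.7°; drift +12.7° → track 0.4°, groundspeed 147.4 kt
Leg 2: heading 26.7°; drift +12.3° → track 39.0°, groundspeed 172.2 kt
Leg 3: heading 21.6°; drift +12.6° → track 34.2°, groundspeed 169.1 kt
Leg 4: heading 276.9°; drift -3.0° → track 273.9°, groundspeed 125.6 kt
Leg 5: heading 262.4°; drift -6.9° → track 255.5°, groundspeed 129.2 kt
Leg 6: heading 59.8°; drift +8.3° → track 68.1°, groundspeed 189.2 kt

Leg 1: track=0.4°, groundspeed=147.4 kt
Leg 2: track=39.0°, groundspeed=172.2 kt
Leg 3: track=34.2°, groundspeed=169.1 kt
Leg 4: track=273.9°, groundspeed=125.6 kt
Leg 5: track=255.5°, groundspeed=129.2 kt
Leg 6: track=68.1°, groundspeed=189.2 kt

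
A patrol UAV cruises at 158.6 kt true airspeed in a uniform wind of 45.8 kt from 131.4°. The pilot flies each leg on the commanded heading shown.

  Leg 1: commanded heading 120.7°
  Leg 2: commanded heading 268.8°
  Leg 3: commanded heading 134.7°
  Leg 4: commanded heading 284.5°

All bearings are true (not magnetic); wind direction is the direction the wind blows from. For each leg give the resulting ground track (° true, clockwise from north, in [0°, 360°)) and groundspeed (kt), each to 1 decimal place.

Leg 1: heading 120.7°; drift -4.3° → track 116.4°, groundspeed 113.9 kt
Leg 2: heading 268.8°; drift +9.2° → track 278.0°, groundspeed 194.8 kt
Leg 3: heading 134.7°; drift +1.3° → track 136.0°, groundspeed 112.9 kt
Leg 4: heading 284.5°; drift +5.9° → track 290.4°, groundspeed 200.5 kt

Leg 1: track=116.4°, groundspeed=113.9 kt
Leg 2: track=278.0°, groundspeed=194.8 kt
Leg 3: track=136.0°, groundspeed=112.9 kt
Leg 4: track=290.4°, groundspeed=200.5 kt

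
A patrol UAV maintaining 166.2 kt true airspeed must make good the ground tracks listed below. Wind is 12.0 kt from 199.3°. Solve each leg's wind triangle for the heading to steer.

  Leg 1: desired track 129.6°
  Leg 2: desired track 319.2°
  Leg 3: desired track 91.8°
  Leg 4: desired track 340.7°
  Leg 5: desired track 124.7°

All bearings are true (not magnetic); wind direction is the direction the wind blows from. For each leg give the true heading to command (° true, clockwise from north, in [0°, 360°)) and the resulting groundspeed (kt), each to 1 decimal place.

Leg 1: desired track 129.6°; wind correction +3.9° → command heading 133.5°, groundspeed 161.7 kt
Leg 2: desired track 319.2°; wind correction -3.6° → command heading 315.6°, groundspeed 171.9 kt
Leg 3: desired track 91.8°; wind correction +3.9° → command heading 95.7°, groundspeed 169.4 kt
Leg 4: desired track 340.7°; wind correction -2.6° → command heading 338.1°, groundspeed 175.4 kt
Leg 5: desired track 124.7°; wind correction +4.0° → command heading 128.7°, groundspeed 162.6 kt

Leg 1: heading=133.5°, groundspeed=161.7 kt
Leg 2: heading=315.6°, groundspeed=171.9 kt
Leg 3: heading=95.7°, groundspeed=169.4 kt
Leg 4: heading=338.1°, groundspeed=175.4 kt
Leg 5: heading=128.7°, groundspeed=162.6 kt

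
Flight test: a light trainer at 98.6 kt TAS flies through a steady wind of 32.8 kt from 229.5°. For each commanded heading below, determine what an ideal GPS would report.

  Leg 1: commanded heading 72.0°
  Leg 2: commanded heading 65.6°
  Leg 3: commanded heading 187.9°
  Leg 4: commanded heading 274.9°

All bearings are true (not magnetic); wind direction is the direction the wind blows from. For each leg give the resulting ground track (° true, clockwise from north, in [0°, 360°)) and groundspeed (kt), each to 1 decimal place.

Leg 1: heading 72.0°; drift -5.6° → track 66.4°, groundspeed 129.5 kt
Leg 2: heading 65.6°; drift -4.0° → track 61.6°, groundspeed 130.4 kt
Leg 3: heading 187.9°; drift -16.4° → track 171.5°, groundspeed 77.2 kt
Leg 4: heading 274.9°; drift +17.2° → track 292.1°, groundspeed 79.1 kt

Leg 1: track=66.4°, groundspeed=129.5 kt
Leg 2: track=61.6°, groundspeed=130.4 kt
Leg 3: track=171.5°, groundspeed=77.2 kt
Leg 4: track=292.1°, groundspeed=79.1 kt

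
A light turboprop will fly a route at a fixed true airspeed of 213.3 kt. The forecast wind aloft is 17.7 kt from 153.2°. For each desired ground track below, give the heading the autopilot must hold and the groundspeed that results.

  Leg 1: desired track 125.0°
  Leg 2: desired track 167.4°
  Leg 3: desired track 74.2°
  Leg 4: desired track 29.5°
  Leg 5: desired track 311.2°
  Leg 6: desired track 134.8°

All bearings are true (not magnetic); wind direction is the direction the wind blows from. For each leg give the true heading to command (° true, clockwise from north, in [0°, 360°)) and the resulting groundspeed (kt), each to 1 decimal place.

Leg 1: heading=127.2°, groundspeed=197.5 kt
Leg 2: heading=166.2°, groundspeed=196.1 kt
Leg 3: heading=78.9°, groundspeed=209.2 kt
Leg 4: heading=33.5°, groundspeed=222.6 kt
Leg 5: heading=309.4°, groundspeed=229.6 kt
Leg 6: heading=136.3°, groundspeed=196.4 kt

Leg 1: desired track 125.0°; wind correction +2.2° → command heading 127.2°, groundspeed 197.5 kt
Leg 2: desired track 167.4°; wind correction -1.2° → command heading 166.2°, groundspeed 196.1 kt
Leg 3: desired track 74.2°; wind correction +4.7° → command heading 78.9°, groundspeed 209.2 kt
Leg 4: desired track 29.5°; wind correction +4.0° → command heading 33.5°, groundspeed 222.6 kt
Leg 5: desired track 311.2°; wind correction -1.8° → command heading 309.4°, groundspeed 229.6 kt
Leg 6: desired track 134.8°; wind correction +1.5° → command heading 136.3°, groundspeed 196.4 kt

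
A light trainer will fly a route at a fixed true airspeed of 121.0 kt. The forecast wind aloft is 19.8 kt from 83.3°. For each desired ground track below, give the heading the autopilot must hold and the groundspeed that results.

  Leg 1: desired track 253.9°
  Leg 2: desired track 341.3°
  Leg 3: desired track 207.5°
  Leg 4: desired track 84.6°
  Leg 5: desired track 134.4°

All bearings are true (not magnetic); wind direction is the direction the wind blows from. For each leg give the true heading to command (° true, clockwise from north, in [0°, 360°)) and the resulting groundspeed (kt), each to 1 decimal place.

Leg 1: desired track 253.9°; wind correction -1.5° → command heading 252.4°, groundspeed 140.5 kt
Leg 2: desired track 341.3°; wind correction +9.2° → command heading 350.5°, groundspeed 123.6 kt
Leg 3: desired track 207.5°; wind correction -7.8° → command heading 199.7°, groundspeed 131.0 kt
Leg 4: desired track 84.6°; wind correction -0.2° → command heading 84.4°, groundspeed 101.2 kt
Leg 5: desired track 134.4°; wind correction -7.3° → command heading 127.1°, groundspeed 107.6 kt

Leg 1: heading=252.4°, groundspeed=140.5 kt
Leg 2: heading=350.5°, groundspeed=123.6 kt
Leg 3: heading=199.7°, groundspeed=131.0 kt
Leg 4: heading=84.4°, groundspeed=101.2 kt
Leg 5: heading=127.1°, groundspeed=107.6 kt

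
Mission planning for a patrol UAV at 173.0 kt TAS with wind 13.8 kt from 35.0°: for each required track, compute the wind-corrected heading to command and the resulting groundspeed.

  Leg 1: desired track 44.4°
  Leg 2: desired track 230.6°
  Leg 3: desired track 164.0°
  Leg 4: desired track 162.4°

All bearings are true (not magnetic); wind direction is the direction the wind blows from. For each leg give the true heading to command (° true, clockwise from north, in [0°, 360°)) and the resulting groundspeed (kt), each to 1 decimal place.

Leg 1: heading=43.7°, groundspeed=159.4 kt
Leg 2: heading=231.8°, groundspeed=186.3 kt
Leg 3: heading=160.4°, groundspeed=181.4 kt
Leg 4: heading=158.8°, groundspeed=181.0 kt

Leg 1: desired track 44.4°; wind correction -0.7° → command heading 43.7°, groundspeed 159.4 kt
Leg 2: desired track 230.6°; wind correction +1.2° → command heading 231.8°, groundspeed 186.3 kt
Leg 3: desired track 164.0°; wind correction -3.6° → command heading 160.4°, groundspeed 181.4 kt
Leg 4: desired track 162.4°; wind correction -3.6° → command heading 158.8°, groundspeed 181.0 kt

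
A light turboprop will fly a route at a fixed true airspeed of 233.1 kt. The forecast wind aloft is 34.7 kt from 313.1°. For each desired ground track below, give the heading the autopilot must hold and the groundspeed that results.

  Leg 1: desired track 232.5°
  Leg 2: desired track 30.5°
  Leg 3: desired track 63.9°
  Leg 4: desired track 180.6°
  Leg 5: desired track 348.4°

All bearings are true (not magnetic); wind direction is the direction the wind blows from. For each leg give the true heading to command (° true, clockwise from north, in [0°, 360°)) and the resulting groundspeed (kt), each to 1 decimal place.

Leg 1: heading=240.9°, groundspeed=224.9 kt
Leg 2: heading=22.1°, groundspeed=223.1 kt
Leg 3: heading=55.9°, groundspeed=243.2 kt
Leg 4: heading=186.9°, groundspeed=255.1 kt
Leg 5: heading=343.5°, groundspeed=203.9 kt

Leg 1: desired track 232.5°; wind correction +8.4° → command heading 240.9°, groundspeed 224.9 kt
Leg 2: desired track 30.5°; wind correction -8.4° → command heading 22.1°, groundspeed 223.1 kt
Leg 3: desired track 63.9°; wind correction -8.0° → command heading 55.9°, groundspeed 243.2 kt
Leg 4: desired track 180.6°; wind correction +6.3° → command heading 186.9°, groundspeed 255.1 kt
Leg 5: desired track 348.4°; wind correction -4.9° → command heading 343.5°, groundspeed 203.9 kt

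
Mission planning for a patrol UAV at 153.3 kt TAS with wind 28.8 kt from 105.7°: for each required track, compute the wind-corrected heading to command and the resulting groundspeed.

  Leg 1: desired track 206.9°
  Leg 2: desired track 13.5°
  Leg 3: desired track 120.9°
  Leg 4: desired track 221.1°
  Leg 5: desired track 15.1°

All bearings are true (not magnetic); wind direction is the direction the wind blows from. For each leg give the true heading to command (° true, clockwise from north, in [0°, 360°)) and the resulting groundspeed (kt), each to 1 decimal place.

Leg 1: desired track 206.9°; wind correction -10.6° → command heading 196.3°, groundspeed 156.3 kt
Leg 2: desired track 13.5°; wind correction +10.8° → command heading 24.3°, groundspeed 151.7 kt
Leg 3: desired track 120.9°; wind correction -2.8° → command heading 118.1°, groundspeed 125.3 kt
Leg 4: desired track 221.1°; wind correction -9.8° → command heading 211.3°, groundspeed 163.4 kt
Leg 5: desired track 15.1°; wind correction +10.8° → command heading 25.9°, groundspeed 150.9 kt

Leg 1: heading=196.3°, groundspeed=156.3 kt
Leg 2: heading=24.3°, groundspeed=151.7 kt
Leg 3: heading=118.1°, groundspeed=125.3 kt
Leg 4: heading=211.3°, groundspeed=163.4 kt
Leg 5: heading=25.9°, groundspeed=150.9 kt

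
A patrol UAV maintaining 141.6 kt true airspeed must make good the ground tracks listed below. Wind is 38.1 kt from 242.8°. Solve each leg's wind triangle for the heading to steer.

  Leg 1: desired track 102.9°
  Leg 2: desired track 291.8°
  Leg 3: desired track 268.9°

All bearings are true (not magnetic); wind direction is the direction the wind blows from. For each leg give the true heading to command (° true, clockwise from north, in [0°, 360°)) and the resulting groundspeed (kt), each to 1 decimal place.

Leg 1: desired track 102.9°; wind correction +10.0° → command heading 112.9°, groundspeed 168.6 kt
Leg 2: desired track 291.8°; wind correction -11.7° → command heading 280.1°, groundspeed 113.7 kt
Leg 3: desired track 268.9°; wind correction -6.8° → command heading 262.1°, groundspeed 106.4 kt

Leg 1: heading=112.9°, groundspeed=168.6 kt
Leg 2: heading=280.1°, groundspeed=113.7 kt
Leg 3: heading=262.1°, groundspeed=106.4 kt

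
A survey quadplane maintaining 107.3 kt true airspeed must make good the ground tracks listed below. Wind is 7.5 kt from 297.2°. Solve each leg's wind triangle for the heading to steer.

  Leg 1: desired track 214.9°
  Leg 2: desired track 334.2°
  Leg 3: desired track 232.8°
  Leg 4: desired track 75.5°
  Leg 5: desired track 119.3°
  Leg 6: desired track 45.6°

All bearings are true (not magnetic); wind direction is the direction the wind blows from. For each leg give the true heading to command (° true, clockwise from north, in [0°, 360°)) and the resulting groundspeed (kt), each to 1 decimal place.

Leg 1: desired track 214.9°; wind correction +4.0° → command heading 218.9°, groundspeed 106.0 kt
Leg 2: desired track 334.2°; wind correction -2.4° → command heading 331.8°, groundspeed 101.2 kt
Leg 3: desired track 232.8°; wind correction +3.6° → command heading 236.4°, groundspeed 103.8 kt
Leg 4: desired track 75.5°; wind correction -2.7° → command heading 72.8°, groundspeed 112.8 kt
Leg 5: desired track 119.3°; wind correction +0.1° → command heading 119.4°, groundspeed 114.8 kt
Leg 6: desired track 45.6°; wind correction -3.8° → command heading 41.8°, groundspeed 109.4 kt

Leg 1: heading=218.9°, groundspeed=106.0 kt
Leg 2: heading=331.8°, groundspeed=101.2 kt
Leg 3: heading=236.4°, groundspeed=103.8 kt
Leg 4: heading=72.8°, groundspeed=112.8 kt
Leg 5: heading=119.4°, groundspeed=114.8 kt
Leg 6: heading=41.8°, groundspeed=109.4 kt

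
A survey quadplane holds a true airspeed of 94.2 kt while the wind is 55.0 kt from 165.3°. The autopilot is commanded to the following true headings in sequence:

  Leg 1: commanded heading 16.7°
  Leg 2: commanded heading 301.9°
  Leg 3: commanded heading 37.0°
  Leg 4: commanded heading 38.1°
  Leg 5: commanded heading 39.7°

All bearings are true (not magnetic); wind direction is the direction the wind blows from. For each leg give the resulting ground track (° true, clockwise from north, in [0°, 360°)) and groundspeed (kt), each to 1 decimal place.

Leg 1: track=5.2°, groundspeed=144.0 kt
Leg 2: track=317.6°, groundspeed=139.4 kt
Leg 3: track=18.4°, groundspeed=135.4 kt
Leg 4: track=19.1°, groundspeed=134.8 kt
Leg 5: track=20.2°, groundspeed=133.9 kt

Leg 1: heading 16.7°; drift -11.5° → track 5.2°, groundspeed 144.0 kt
Leg 2: heading 301.9°; drift +15.7° → track 317.6°, groundspeed 139.4 kt
Leg 3: heading 37.0°; drift -18.6° → track 18.4°, groundspeed 135.4 kt
Leg 4: heading 38.1°; drift -19.0° → track 19.1°, groundspeed 134.8 kt
Leg 5: heading 39.7°; drift -19.5° → track 20.2°, groundspeed 133.9 kt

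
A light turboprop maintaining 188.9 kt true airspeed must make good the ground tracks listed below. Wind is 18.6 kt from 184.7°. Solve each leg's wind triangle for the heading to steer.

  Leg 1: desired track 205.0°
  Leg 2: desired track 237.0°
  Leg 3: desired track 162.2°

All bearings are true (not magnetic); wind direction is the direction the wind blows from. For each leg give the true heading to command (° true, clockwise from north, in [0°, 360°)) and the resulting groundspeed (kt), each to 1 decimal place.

Leg 1: heading=203.0°, groundspeed=171.3 kt
Leg 2: heading=232.5°, groundspeed=177.0 kt
Leg 3: heading=164.4°, groundspeed=171.6 kt

Leg 1: desired track 205.0°; wind correction -2.0° → command heading 203.0°, groundspeed 171.3 kt
Leg 2: desired track 237.0°; wind correction -4.5° → command heading 232.5°, groundspeed 177.0 kt
Leg 3: desired track 162.2°; wind correction +2.2° → command heading 164.4°, groundspeed 171.6 kt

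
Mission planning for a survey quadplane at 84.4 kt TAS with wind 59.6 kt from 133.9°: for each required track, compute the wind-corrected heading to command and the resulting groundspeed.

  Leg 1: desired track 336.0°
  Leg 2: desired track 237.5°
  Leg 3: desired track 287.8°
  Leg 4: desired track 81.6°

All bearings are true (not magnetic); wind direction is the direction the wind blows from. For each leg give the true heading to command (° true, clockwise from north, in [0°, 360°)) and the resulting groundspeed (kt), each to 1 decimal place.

Leg 1: heading=351.4°, groundspeed=136.6 kt
Leg 2: heading=194.2°, groundspeed=75.4 kt
Leg 3: heading=269.7°, groundspeed=133.7 kt
Leg 4: heading=115.6°, groundspeed=33.6 kt

Leg 1: desired track 336.0°; wind correction +15.4° → command heading 351.4°, groundspeed 136.6 kt
Leg 2: desired track 237.5°; wind correction -43.3° → command heading 194.2°, groundspeed 75.4 kt
Leg 3: desired track 287.8°; wind correction -18.1° → command heading 269.7°, groundspeed 133.7 kt
Leg 4: desired track 81.6°; wind correction +34.0° → command heading 115.6°, groundspeed 33.6 kt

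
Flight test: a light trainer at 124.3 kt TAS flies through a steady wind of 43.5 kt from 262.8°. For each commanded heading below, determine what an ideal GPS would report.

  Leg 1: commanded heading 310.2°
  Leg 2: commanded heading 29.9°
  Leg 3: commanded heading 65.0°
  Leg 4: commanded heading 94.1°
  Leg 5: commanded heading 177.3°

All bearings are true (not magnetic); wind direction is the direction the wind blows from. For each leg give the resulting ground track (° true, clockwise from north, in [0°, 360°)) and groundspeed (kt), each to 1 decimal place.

Leg 1: track=328.9°, groundspeed=100.1 kt
Leg 2: track=42.9°, groundspeed=154.5 kt
Leg 3: track=69.6°, groundspeed=166.3 kt
Leg 4: track=91.2°, groundspeed=167.2 kt
Leg 5: track=157.6°, groundspeed=128.4 kt

Leg 1: heading 310.2°; drift +18.7° → track 328.9°, groundspeed 100.1 kt
Leg 2: heading 29.9°; drift +13.0° → track 42.9°, groundspeed 154.5 kt
Leg 3: heading 65.0°; drift +4.6° → track 69.6°, groundspeed 166.3 kt
Leg 4: heading 94.1°; drift -2.9° → track 91.2°, groundspeed 167.2 kt
Leg 5: heading 177.3°; drift -19.7° → track 157.6°, groundspeed 128.4 kt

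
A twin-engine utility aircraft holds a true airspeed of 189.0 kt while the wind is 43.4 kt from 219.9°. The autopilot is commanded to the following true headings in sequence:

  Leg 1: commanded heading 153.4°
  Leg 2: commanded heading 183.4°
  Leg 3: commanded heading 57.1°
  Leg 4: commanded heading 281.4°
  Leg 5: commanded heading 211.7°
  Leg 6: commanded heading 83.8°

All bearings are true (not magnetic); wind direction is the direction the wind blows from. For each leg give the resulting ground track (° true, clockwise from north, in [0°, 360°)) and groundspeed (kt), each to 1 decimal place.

Leg 1: track=140.3°, groundspeed=176.2 kt
Leg 2: track=173.9°, groundspeed=156.3 kt
Leg 3: track=53.9°, groundspeed=230.8 kt
Leg 4: track=294.2°, groundspeed=172.6 kt
Leg 5: track=209.3°, groundspeed=146.2 kt
Leg 6: track=76.0°, groundspeed=222.3 kt

Leg 1: heading 153.4°; drift -13.1° → track 140.3°, groundspeed 176.2 kt
Leg 2: heading 183.4°; drift -9.5° → track 173.9°, groundspeed 156.3 kt
Leg 3: heading 57.1°; drift -3.2° → track 53.9°, groundspeed 230.8 kt
Leg 4: heading 281.4°; drift +12.8° → track 294.2°, groundspeed 172.6 kt
Leg 5: heading 211.7°; drift -2.4° → track 209.3°, groundspeed 146.2 kt
Leg 6: heading 83.8°; drift -7.8° → track 76.0°, groundspeed 222.3 kt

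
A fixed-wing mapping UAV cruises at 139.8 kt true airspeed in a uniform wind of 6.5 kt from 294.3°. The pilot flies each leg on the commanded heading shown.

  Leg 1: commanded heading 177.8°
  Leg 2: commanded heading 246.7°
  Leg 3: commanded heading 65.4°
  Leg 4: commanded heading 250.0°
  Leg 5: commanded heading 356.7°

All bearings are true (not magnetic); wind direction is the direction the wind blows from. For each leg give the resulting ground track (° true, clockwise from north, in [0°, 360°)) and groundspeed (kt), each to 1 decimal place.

Leg 1: track=175.5°, groundspeed=142.8 kt
Leg 2: track=244.7°, groundspeed=135.5 kt
Leg 3: track=67.3°, groundspeed=144.2 kt
Leg 4: track=248.1°, groundspeed=135.2 kt
Leg 5: track=359.1°, groundspeed=136.9 kt

Leg 1: heading 177.8°; drift -2.3° → track 175.5°, groundspeed 142.8 kt
Leg 2: heading 246.7°; drift -2.0° → track 244.7°, groundspeed 135.5 kt
Leg 3: heading 65.4°; drift +1.9° → track 67.3°, groundspeed 144.2 kt
Leg 4: heading 250.0°; drift -1.9° → track 248.1°, groundspeed 135.2 kt
Leg 5: heading 356.7°; drift +2.4° → track 359.1°, groundspeed 136.9 kt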